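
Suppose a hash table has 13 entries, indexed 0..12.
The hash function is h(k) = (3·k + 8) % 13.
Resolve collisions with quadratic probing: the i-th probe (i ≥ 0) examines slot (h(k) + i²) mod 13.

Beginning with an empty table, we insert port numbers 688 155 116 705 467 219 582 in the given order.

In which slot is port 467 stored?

688: h=5 → slot 5
155: h=5, probe 5,6 → slot 6
116: h=5, probe 5,6,9 → slot 9
705: h=4 → slot 4
467: h=5, probe 5,6,9,1 → slot 1
219: h=2 → slot 2
582: h=12 → slot 12
Table: [∅, 467, 219, ∅, 705, 688, 155, ∅, ∅, 116, ∅, ∅, 582]

1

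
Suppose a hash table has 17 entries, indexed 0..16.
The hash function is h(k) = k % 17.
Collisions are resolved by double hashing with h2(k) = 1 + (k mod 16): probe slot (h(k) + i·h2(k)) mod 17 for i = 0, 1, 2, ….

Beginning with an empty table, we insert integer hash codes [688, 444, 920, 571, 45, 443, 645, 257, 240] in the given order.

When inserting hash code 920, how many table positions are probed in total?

2

688 hashes to 8; slot 8 is free -> place at 8.
444 hashes to 2; slot 2 is free -> place at 2.
920 hashes to 2, h2=9; 2 taken -> place at 11.
571 hashes to 10; slot 10 is free -> place at 10.
45 hashes to 11, h2=14; 11,8 taken -> place at 5.
443 hashes to 1; slot 1 is free -> place at 1.
645 hashes to 16; slot 16 is free -> place at 16.
257 hashes to 2, h2=2; 2 taken -> place at 4.
240 hashes to 2, h2=1; 2 taken -> place at 3.
Table: [_, 443, 444, 240, 257, 45, _, _, 688, _, 571, 920, _, _, _, _, 645]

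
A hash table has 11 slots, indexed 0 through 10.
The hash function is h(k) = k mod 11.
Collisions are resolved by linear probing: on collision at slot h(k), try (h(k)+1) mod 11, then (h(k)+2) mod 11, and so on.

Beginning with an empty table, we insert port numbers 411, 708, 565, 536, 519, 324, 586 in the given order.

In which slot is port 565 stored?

6

411: h=4 -> slot 4
708: h=4, probe 4,5 -> slot 5
565: h=4, probe 4,5,6 -> slot 6
536: h=8 -> slot 8
519: h=2 -> slot 2
324: h=5, probe 5,6,7 -> slot 7
586: h=3 -> slot 3
Table: [_, _, 519, 586, 411, 708, 565, 324, 536, _, _]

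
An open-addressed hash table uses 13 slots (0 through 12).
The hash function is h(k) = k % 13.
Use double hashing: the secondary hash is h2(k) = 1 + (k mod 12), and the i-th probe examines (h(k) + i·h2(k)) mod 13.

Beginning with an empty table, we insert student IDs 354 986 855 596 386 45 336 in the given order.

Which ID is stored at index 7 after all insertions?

354: h=3 → slot 3
986: h=11 → slot 11
855: h=10 → slot 10
596: h=11, h2=9, probe 11,7 → slot 7
386: h=9 → slot 9
45: h=6 → slot 6
336: h=11, h2=1, probe 11,12 → slot 12
Table: [-, -, -, 354, -, -, 45, 596, -, 386, 855, 986, 336]

596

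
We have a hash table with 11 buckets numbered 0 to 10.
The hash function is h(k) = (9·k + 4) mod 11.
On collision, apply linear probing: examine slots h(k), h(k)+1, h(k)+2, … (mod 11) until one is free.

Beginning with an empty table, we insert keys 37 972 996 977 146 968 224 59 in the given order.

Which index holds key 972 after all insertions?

37 hashes to 7; slot 7 is free → place at 7.
972 hashes to 7; 7 taken → place at 8.
996 hashes to 3; slot 3 is free → place at 3.
977 hashes to 8; 8 taken → place at 9.
146 hashes to 9; 9 taken → place at 10.
968 hashes to 4; slot 4 is free → place at 4.
224 hashes to 7; 7,8,9,10 taken → place at 0.
59 hashes to 7; 7,8,9,10,0 taken → place at 1.
Table: [224, 59, -, 996, 968, -, -, 37, 972, 977, 146]

8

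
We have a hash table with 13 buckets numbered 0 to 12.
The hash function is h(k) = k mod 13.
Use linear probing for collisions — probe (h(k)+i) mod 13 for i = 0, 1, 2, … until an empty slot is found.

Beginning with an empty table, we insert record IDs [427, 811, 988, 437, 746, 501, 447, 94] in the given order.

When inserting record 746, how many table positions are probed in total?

Insert 427: h=11, slot 11 empty -> index 11.
Insert 811: h=5, slot 5 empty -> index 5.
Insert 988: h=0, slot 0 empty -> index 0.
Insert 437: h=8, slot 8 empty -> index 8.
Insert 746: h=5, slot 5 occupied -> index 6.
Insert 501: h=7, slot 7 empty -> index 7.
Insert 447: h=5, slots 5,6,7,8 occupied -> index 9.
Insert 94: h=3, slot 3 empty -> index 3.
Table: [988, —, —, 94, —, 811, 746, 501, 437, 447, —, 427, —]

2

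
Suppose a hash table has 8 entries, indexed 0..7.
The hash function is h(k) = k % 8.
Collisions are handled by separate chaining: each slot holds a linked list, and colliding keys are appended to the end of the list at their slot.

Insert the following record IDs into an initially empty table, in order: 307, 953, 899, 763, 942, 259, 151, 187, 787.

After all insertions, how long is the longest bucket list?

Insert 307: h=3, bucket 3 empty → new chain.
Insert 953: h=1, bucket 1 empty → new chain.
Insert 899: h=3, bucket 3 nonempty → append to chain.
Insert 763: h=3, bucket 3 nonempty → append to chain.
Insert 942: h=6, bucket 6 empty → new chain.
Insert 259: h=3, bucket 3 nonempty → append to chain.
Insert 151: h=7, bucket 7 empty → new chain.
Insert 187: h=3, bucket 3 nonempty → append to chain.
Insert 787: h=3, bucket 3 nonempty → append to chain.
Final buckets:
0: ∅
1: 953
2: ∅
3: 307 -> 899 -> 763 -> 259 -> 187 -> 787
4: ∅
5: ∅
6: 942
7: 151

6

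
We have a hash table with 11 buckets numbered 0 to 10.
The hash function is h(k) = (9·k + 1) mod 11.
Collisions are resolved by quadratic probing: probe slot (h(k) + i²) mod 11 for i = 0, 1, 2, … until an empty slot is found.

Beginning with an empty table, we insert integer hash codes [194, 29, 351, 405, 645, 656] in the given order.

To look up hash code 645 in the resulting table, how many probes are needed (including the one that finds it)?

3

194 hashes to 9; slot 9 is free -> place at 9.
29 hashes to 9; 9 taken -> place at 10.
351 hashes to 3; slot 3 is free -> place at 3.
405 hashes to 5; slot 5 is free -> place at 5.
645 hashes to 9; 9,10 taken -> place at 2.
656 hashes to 9; 9,10,2 taken -> place at 7.
Table: [—, —, 645, 351, —, 405, —, 656, —, 194, 29]
Lookup 645: h=9, probe 9,10,2 → found at 2.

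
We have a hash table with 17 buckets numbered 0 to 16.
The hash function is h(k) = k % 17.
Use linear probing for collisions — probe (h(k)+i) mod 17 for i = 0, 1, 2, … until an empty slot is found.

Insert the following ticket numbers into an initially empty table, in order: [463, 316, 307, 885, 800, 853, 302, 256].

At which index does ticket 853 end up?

5

463: h=4 → slot 4
316: h=10 → slot 10
307: h=1 → slot 1
885: h=1, probe 1,2 → slot 2
800: h=1, probe 1,2,3 → slot 3
853: h=3, probe 3,4,5 → slot 5
302: h=13 → slot 13
256: h=1, probe 1,2,3,4,5,6 → slot 6
Table: [—, 307, 885, 800, 463, 853, 256, —, —, —, 316, —, —, 302, —, —, —]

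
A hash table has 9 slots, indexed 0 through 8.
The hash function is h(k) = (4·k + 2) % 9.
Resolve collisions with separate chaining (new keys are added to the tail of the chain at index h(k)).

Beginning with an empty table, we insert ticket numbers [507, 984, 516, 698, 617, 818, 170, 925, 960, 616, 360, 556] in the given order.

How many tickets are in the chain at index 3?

2

Insert 507: h=5, bucket 5 empty -> new chain.
Insert 984: h=5, bucket 5 nonempty -> append to chain.
Insert 516: h=5, bucket 5 nonempty -> append to chain.
Insert 698: h=4, bucket 4 empty -> new chain.
Insert 617: h=4, bucket 4 nonempty -> append to chain.
Insert 818: h=7, bucket 7 empty -> new chain.
Insert 170: h=7, bucket 7 nonempty -> append to chain.
Insert 925: h=3, bucket 3 empty -> new chain.
Insert 960: h=8, bucket 8 empty -> new chain.
Insert 616: h=0, bucket 0 empty -> new chain.
Insert 360: h=2, bucket 2 empty -> new chain.
Insert 556: h=3, bucket 3 nonempty -> append to chain.
Final buckets:
0: 616
1: —
2: 360
3: 925 -> 556
4: 698 -> 617
5: 507 -> 984 -> 516
6: —
7: 818 -> 170
8: 960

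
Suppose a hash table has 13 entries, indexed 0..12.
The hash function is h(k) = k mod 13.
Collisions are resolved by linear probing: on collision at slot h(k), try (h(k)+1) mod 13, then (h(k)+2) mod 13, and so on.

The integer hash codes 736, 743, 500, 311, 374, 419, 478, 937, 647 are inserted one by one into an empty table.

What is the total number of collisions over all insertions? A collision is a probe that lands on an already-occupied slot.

Insert 736: h=8, slot 8 empty → index 8.
Insert 743: h=2, slot 2 empty → index 2.
Insert 500: h=6, slot 6 empty → index 6.
Insert 311: h=12, slot 12 empty → index 12.
Insert 374: h=10, slot 10 empty → index 10.
Insert 419: h=3, slot 3 empty → index 3.
Insert 478: h=10, slot 10 occupied → index 11.
Insert 937: h=1, slot 1 empty → index 1.
Insert 647: h=10, slots 10,11,12 occupied → index 0.
Table: [647, 937, 743, 419, —, —, 500, —, 736, —, 374, 478, 311]

4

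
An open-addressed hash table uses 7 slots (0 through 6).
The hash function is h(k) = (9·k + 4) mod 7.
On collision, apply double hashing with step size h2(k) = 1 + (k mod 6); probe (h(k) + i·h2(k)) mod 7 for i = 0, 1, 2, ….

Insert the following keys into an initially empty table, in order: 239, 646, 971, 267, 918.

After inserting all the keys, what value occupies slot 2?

918

Insert 239: h=6, slot 6 empty => index 6.
Insert 646: h=1, slot 1 empty => index 1.
Insert 971: h=0, slot 0 empty => index 0.
Insert 267: h=6, h2=4, slot 6 occupied => index 3.
Insert 918: h=6, h2=1, slots 6,0,1 occupied => index 2.
Table: [971, 646, 918, 267, -, -, 239]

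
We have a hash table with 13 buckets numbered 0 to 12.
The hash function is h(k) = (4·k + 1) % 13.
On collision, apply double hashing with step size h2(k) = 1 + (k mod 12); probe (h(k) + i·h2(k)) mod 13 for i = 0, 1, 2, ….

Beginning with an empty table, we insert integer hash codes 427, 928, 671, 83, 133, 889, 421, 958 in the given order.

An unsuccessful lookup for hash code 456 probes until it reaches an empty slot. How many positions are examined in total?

427: h=6 => slot 6
928: h=8 => slot 8
671: h=7 => slot 7
83: h=8, h2=12, probe 8,7,6,5 => slot 5
133: h=0 => slot 0
889: h=8, h2=2, probe 8,10 => slot 10
421: h=8, h2=2, probe 8,10,12 => slot 12
958: h=11 => slot 11
Table: [133, ∅, ∅, ∅, ∅, 83, 427, 671, 928, ∅, 889, 958, 421]
Lookup 456: h=5, h2=1, probe 5,6,7,8,9 → slot 9 empty, not found.

5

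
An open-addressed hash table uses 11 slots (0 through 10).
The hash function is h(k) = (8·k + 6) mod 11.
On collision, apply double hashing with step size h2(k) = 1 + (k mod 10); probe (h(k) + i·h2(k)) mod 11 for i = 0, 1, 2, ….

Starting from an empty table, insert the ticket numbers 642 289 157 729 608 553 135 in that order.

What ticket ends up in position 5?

642

642: h=5 → slot 5
289: h=8 → slot 8
157: h=8, h2=8, probe 8,5,2 → slot 2
729: h=8, h2=10, probe 8,7 → slot 7
608: h=8, h2=9, probe 8,6 → slot 6
553: h=8, h2=4, probe 8,1 → slot 1
135: h=8, h2=6, probe 8,3 → slot 3
Table: [_, 553, 157, 135, _, 642, 608, 729, 289, _, _]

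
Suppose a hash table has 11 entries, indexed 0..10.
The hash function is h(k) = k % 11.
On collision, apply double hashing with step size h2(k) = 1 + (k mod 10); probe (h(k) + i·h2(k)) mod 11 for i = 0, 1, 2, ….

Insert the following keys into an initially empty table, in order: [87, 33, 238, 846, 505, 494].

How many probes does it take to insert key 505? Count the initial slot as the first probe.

2

Insert 87: h=10, slot 10 empty -> index 10.
Insert 33: h=0, slot 0 empty -> index 0.
Insert 238: h=7, slot 7 empty -> index 7.
Insert 846: h=10, h2=7, slot 10 occupied -> index 6.
Insert 505: h=10, h2=6, slot 10 occupied -> index 5.
Insert 494: h=10, h2=5, slot 10 occupied -> index 4.
Table: [33, _, _, _, 494, 505, 846, 238, _, _, 87]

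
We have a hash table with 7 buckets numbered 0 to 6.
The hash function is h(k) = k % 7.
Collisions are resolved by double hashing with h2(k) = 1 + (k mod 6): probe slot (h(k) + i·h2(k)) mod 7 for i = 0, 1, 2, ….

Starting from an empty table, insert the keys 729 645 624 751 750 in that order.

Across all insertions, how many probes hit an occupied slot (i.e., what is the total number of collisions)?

Insert 729: h=1, slot 1 empty => index 1.
Insert 645: h=1, h2=4, slot 1 occupied => index 5.
Insert 624: h=1, h2=1, slot 1 occupied => index 2.
Insert 751: h=2, h2=2, slot 2 occupied => index 4.
Insert 750: h=1, h2=1, slots 1,2 occupied => index 3.
Table: [., 729, 624, 750, 751, 645, .]

5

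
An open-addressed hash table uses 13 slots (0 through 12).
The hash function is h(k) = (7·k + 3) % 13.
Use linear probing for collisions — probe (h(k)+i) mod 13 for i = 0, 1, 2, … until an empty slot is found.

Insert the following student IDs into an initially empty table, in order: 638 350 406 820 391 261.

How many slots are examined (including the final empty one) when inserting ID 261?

638: h=10 → slot 10
350: h=9 → slot 9
406: h=11 → slot 11
820: h=10, probe 10,11,12 → slot 12
391: h=10, probe 10,11,12,0 → slot 0
261: h=10, probe 10,11,12,0,1 → slot 1
Table: [391, 261, —, —, —, —, —, —, —, 350, 638, 406, 820]

5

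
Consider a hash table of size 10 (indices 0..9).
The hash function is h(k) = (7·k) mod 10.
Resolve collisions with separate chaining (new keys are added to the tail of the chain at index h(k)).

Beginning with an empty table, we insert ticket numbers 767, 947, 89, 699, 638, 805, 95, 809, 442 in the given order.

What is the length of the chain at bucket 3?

767 → bucket 9
947 → bucket 9 (collision)
89 → bucket 3
699 → bucket 3 (collision)
638 → bucket 6
805 → bucket 5
95 → bucket 5 (collision)
809 → bucket 3 (collision)
442 → bucket 4
Final buckets:
0: —
1: —
2: —
3: 89 -> 699 -> 809
4: 442
5: 805 -> 95
6: 638
7: —
8: —
9: 767 -> 947

3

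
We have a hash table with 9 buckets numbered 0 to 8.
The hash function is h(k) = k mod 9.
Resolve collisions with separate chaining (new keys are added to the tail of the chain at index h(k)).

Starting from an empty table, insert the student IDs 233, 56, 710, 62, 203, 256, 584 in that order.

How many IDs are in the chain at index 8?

4

233 -> bucket 8
56 -> bucket 2
710 -> bucket 8 (collision)
62 -> bucket 8 (collision)
203 -> bucket 5
256 -> bucket 4
584 -> bucket 8 (collision)
Final buckets:
0: ∅
1: ∅
2: 56
3: ∅
4: 256
5: 203
6: ∅
7: ∅
8: 233 -> 710 -> 62 -> 584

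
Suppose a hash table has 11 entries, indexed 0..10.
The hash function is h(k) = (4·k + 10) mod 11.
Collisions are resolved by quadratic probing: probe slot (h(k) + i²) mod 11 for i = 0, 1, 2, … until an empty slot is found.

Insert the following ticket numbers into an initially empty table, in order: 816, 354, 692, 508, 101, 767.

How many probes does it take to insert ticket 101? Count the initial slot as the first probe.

Insert 816: h=7, slot 7 empty -> index 7.
Insert 354: h=7, slot 7 occupied -> index 8.
Insert 692: h=6, slot 6 empty -> index 6.
Insert 508: h=7, slots 7,8 occupied -> index 0.
Insert 101: h=7, slots 7,8,0 occupied -> index 5.
Insert 767: h=9, slot 9 empty -> index 9.
Table: [508, _, _, _, _, 101, 692, 816, 354, 767, _]

4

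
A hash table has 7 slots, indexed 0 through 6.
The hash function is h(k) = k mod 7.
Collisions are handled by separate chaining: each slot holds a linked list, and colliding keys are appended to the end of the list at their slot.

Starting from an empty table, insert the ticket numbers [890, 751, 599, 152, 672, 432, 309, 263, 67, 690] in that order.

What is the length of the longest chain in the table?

4

890 → bucket 1
751 → bucket 2
599 → bucket 4
152 → bucket 5
672 → bucket 0
432 → bucket 5 (collision)
309 → bucket 1 (collision)
263 → bucket 4 (collision)
67 → bucket 4 (collision)
690 → bucket 4 (collision)
Final buckets:
0: 672
1: 890 -> 309
2: 751
3: ∅
4: 599 -> 263 -> 67 -> 690
5: 152 -> 432
6: ∅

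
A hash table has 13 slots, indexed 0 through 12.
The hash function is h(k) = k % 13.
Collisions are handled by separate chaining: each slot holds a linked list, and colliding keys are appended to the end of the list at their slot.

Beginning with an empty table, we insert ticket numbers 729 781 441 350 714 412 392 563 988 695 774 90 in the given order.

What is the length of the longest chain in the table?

4

Insert 729: h=1, bucket 1 empty -> new chain.
Insert 781: h=1, bucket 1 nonempty -> append to chain.
Insert 441: h=12, bucket 12 empty -> new chain.
Insert 350: h=12, bucket 12 nonempty -> append to chain.
Insert 714: h=12, bucket 12 nonempty -> append to chain.
Insert 412: h=9, bucket 9 empty -> new chain.
Insert 392: h=2, bucket 2 empty -> new chain.
Insert 563: h=4, bucket 4 empty -> new chain.
Insert 988: h=0, bucket 0 empty -> new chain.
Insert 695: h=6, bucket 6 empty -> new chain.
Insert 774: h=7, bucket 7 empty -> new chain.
Insert 90: h=12, bucket 12 nonempty -> append to chain.
Final buckets:
0: 988
1: 729 -> 781
2: 392
3: .
4: 563
5: .
6: 695
7: 774
8: .
9: 412
10: .
11: .
12: 441 -> 350 -> 714 -> 90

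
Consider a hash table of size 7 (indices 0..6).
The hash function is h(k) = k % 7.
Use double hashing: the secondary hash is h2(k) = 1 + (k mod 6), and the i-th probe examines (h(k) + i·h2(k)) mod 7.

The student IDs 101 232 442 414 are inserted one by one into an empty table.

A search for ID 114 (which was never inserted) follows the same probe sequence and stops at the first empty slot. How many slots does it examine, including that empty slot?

3

Insert 101: h=3, slot 3 empty -> index 3.
Insert 232: h=1, slot 1 empty -> index 1.
Insert 442: h=1, h2=5, slot 1 occupied -> index 6.
Insert 414: h=1, h2=1, slot 1 occupied -> index 2.
Table: [_, 232, 414, 101, _, _, 442]
Lookup 114: h=2, h2=1, probe 2,3,4 → slot 4 empty, not found.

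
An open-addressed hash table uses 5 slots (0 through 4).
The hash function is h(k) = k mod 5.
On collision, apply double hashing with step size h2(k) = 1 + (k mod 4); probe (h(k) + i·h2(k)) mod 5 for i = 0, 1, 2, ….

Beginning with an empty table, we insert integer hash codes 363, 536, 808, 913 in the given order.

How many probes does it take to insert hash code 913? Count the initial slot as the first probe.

363 hashes to 3; slot 3 is free → place at 3.
536 hashes to 1; slot 1 is free → place at 1.
808 hashes to 3, h2=1; 3 taken → place at 4.
913 hashes to 3, h2=2; 3 taken → place at 0.
Table: [913, 536, ., 363, 808]

2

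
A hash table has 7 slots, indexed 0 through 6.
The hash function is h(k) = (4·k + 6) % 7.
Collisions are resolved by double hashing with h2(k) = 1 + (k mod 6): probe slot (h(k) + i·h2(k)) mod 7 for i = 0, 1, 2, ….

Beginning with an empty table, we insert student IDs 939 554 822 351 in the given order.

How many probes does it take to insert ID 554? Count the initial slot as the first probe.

939 hashes to 3; slot 3 is free -> place at 3.
554 hashes to 3, h2=3; 3 taken -> place at 6.
822 hashes to 4; slot 4 is free -> place at 4.
351 hashes to 3, h2=4; 3 taken -> place at 0.
Table: [351, _, _, 939, 822, _, 554]

2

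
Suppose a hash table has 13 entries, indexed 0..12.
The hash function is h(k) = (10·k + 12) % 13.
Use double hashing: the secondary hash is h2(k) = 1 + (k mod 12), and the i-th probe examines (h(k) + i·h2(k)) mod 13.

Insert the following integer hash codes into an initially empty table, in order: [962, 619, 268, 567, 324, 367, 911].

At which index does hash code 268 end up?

6

962: h=12 => slot 12
619: h=1 => slot 1
268: h=1, h2=5, probe 1,6 => slot 6
567: h=1, h2=4, probe 1,5 => slot 5
324: h=2 => slot 2
367: h=3 => slot 3
911: h=9 => slot 9
Table: [—, 619, 324, 367, —, 567, 268, —, —, 911, —, —, 962]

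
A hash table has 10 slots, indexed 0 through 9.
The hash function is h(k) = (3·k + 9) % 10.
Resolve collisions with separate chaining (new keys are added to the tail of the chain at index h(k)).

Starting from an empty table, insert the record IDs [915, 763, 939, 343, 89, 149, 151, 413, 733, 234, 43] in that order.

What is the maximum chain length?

5

Insert 915: h=4, bucket 4 empty → new chain.
Insert 763: h=8, bucket 8 empty → new chain.
Insert 939: h=6, bucket 6 empty → new chain.
Insert 343: h=8, bucket 8 nonempty → append to chain.
Insert 89: h=6, bucket 6 nonempty → append to chain.
Insert 149: h=6, bucket 6 nonempty → append to chain.
Insert 151: h=2, bucket 2 empty → new chain.
Insert 413: h=8, bucket 8 nonempty → append to chain.
Insert 733: h=8, bucket 8 nonempty → append to chain.
Insert 234: h=1, bucket 1 empty → new chain.
Insert 43: h=8, bucket 8 nonempty → append to chain.
Final buckets:
0: .
1: 234
2: 151
3: .
4: 915
5: .
6: 939 -> 89 -> 149
7: .
8: 763 -> 343 -> 413 -> 733 -> 43
9: .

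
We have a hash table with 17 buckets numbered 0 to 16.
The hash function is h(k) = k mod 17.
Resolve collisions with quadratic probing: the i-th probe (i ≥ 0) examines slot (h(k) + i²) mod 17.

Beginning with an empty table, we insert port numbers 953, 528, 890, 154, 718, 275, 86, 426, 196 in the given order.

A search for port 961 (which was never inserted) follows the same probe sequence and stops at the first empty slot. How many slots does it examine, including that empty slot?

953: h=1 → slot 1
528: h=1, probe 1,2 → slot 2
890: h=6 → slot 6
154: h=1, probe 1,2,5 → slot 5
718: h=4 → slot 4
275: h=3 → slot 3
86: h=1, probe 1,2,5,10 → slot 10
426: h=1, probe 1,2,5,10,0 → slot 0
196: h=9 → slot 9
Table: [426, 953, 528, 275, 718, 154, 890, -, -, 196, 86, -, -, -, -, -, -]
Lookup 961: h=9, probe 9,10,13 → slot 13 empty, not found.

3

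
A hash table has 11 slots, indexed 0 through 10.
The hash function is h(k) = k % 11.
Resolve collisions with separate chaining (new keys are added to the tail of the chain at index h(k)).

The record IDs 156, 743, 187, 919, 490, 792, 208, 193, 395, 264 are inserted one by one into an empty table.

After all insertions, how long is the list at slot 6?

4

156 -> bucket 2
743 -> bucket 6
187 -> bucket 0
919 -> bucket 6 (collision)
490 -> bucket 6 (collision)
792 -> bucket 0 (collision)
208 -> bucket 10
193 -> bucket 6 (collision)
395 -> bucket 10 (collision)
264 -> bucket 0 (collision)
Final buckets:
0: 187 -> 792 -> 264
1: .
2: 156
3: .
4: .
5: .
6: 743 -> 919 -> 490 -> 193
7: .
8: .
9: .
10: 208 -> 395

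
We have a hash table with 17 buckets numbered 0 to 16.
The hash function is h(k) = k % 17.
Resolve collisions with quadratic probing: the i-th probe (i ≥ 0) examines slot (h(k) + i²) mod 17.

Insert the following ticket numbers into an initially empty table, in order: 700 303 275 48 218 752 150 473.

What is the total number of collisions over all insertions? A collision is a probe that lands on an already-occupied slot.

700 hashes to 3; slot 3 is free => place at 3.
303 hashes to 14; slot 14 is free => place at 14.
275 hashes to 3; 3 taken => place at 4.
48 hashes to 14; 14 taken => place at 15.
218 hashes to 14; 14,15 taken => place at 1.
752 hashes to 4; 4 taken => place at 5.
150 hashes to 14; 14,15,1 taken => place at 6.
473 hashes to 14; 14,15,1,6 taken => place at 13.
Table: [_, 218, _, 700, 275, 752, 150, _, _, _, _, _, _, 473, 303, 48, _]

12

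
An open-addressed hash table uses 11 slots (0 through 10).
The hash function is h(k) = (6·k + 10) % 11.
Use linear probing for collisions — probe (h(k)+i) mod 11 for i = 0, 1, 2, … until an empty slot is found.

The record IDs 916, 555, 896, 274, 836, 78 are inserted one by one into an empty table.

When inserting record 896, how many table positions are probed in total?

Insert 916: h=6, slot 6 empty → index 6.
Insert 555: h=7, slot 7 empty → index 7.
Insert 896: h=7, slot 7 occupied → index 8.
Insert 274: h=4, slot 4 empty → index 4.
Insert 836: h=10, slot 10 empty → index 10.
Insert 78: h=5, slot 5 empty → index 5.
Table: [., ., ., ., 274, 78, 916, 555, 896, ., 836]

2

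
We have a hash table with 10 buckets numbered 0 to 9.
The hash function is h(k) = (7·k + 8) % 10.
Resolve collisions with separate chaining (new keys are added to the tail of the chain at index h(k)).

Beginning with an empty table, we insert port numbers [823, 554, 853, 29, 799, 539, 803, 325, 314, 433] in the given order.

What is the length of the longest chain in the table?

4

823 → bucket 9
554 → bucket 6
853 → bucket 9 (collision)
29 → bucket 1
799 → bucket 1 (collision)
539 → bucket 1 (collision)
803 → bucket 9 (collision)
325 → bucket 3
314 → bucket 6 (collision)
433 → bucket 9 (collision)
Final buckets:
0: ∅
1: 29 -> 799 -> 539
2: ∅
3: 325
4: ∅
5: ∅
6: 554 -> 314
7: ∅
8: ∅
9: 823 -> 853 -> 803 -> 433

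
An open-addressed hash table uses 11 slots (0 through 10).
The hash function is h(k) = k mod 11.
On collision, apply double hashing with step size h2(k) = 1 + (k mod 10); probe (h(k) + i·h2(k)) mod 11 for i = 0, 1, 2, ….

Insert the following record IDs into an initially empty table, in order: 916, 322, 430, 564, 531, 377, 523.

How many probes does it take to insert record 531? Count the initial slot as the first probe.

2

Insert 916: h=3, slot 3 empty → index 3.
Insert 322: h=3, h2=3, slot 3 occupied → index 6.
Insert 430: h=1, slot 1 empty → index 1.
Insert 564: h=3, h2=5, slot 3 occupied → index 8.
Insert 531: h=3, h2=2, slot 3 occupied → index 5.
Insert 377: h=3, h2=8, slot 3 occupied → index 0.
Insert 523: h=6, h2=4, slot 6 occupied → index 10.
Table: [377, 430, ∅, 916, ∅, 531, 322, ∅, 564, ∅, 523]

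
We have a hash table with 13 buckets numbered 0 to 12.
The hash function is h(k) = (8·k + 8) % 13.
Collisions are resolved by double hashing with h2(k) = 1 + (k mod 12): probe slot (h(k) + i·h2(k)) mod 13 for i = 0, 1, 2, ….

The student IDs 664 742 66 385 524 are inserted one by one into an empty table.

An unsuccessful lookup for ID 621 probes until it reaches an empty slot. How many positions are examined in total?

3

664: h=3 => slot 3
742: h=3, h2=11, probe 3,1 => slot 1
66: h=3, h2=7, probe 3,10 => slot 10
385: h=7 => slot 7
524: h=1, h2=9, probe 1,10,6 => slot 6
Table: [∅, 742, ∅, 664, ∅, ∅, 524, 385, ∅, ∅, 66, ∅, ∅]
Lookup 621: h=10, h2=10, probe 10,7,4 → slot 4 empty, not found.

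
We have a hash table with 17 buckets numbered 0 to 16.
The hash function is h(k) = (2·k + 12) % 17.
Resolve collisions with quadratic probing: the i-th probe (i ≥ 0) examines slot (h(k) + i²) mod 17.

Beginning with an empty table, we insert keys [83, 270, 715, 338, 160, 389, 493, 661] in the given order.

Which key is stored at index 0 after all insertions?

389

83 hashes to 8; slot 8 is free → place at 8.
270 hashes to 8; 8 taken → place at 9.
715 hashes to 14; slot 14 is free → place at 14.
338 hashes to 8; 8,9 taken → place at 12.
160 hashes to 9; 9 taken → place at 10.
389 hashes to 8; 8,9,12 taken → place at 0.
493 hashes to 12; 12 taken → place at 13.
661 hashes to 8; 8,9,12,0 taken → place at 7.
Table: [389, -, -, -, -, -, -, 661, 83, 270, 160, -, 338, 493, 715, -, -]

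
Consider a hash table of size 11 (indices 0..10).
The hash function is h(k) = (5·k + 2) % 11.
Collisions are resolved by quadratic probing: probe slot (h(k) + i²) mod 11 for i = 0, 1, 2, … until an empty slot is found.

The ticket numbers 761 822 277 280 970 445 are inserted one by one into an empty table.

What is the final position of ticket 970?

10

761: h=1 => slot 1
822: h=9 => slot 9
277: h=1, probe 1,2 => slot 2
280: h=5 => slot 5
970: h=1, probe 1,2,5,10 => slot 10
445: h=5, probe 5,6 => slot 6
Table: [_, 761, 277, _, _, 280, 445, _, _, 822, 970]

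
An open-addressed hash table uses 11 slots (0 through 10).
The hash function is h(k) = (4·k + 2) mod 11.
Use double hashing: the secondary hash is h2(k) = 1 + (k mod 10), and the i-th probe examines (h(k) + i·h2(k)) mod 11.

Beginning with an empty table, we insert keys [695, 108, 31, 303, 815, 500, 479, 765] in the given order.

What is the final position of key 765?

695 hashes to 10; slot 10 is free -> place at 10.
108 hashes to 5; slot 5 is free -> place at 5.
31 hashes to 5, h2=2; 5 taken -> place at 7.
303 hashes to 4; slot 4 is free -> place at 4.
815 hashes to 6; slot 6 is free -> place at 6.
500 hashes to 0; slot 0 is free -> place at 0.
479 hashes to 4, h2=10; 4 taken -> place at 3.
765 hashes to 4, h2=6; 4,10,5,0,6 taken -> place at 1.
Table: [500, 765, -, 479, 303, 108, 815, 31, -, -, 695]

1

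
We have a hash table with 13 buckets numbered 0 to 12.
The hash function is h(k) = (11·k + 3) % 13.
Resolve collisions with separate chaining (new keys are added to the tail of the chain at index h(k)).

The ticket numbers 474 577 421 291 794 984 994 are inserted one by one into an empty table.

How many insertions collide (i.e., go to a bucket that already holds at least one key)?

Insert 474: h=4, bucket 4 empty → new chain.
Insert 577: h=6, bucket 6 empty → new chain.
Insert 421: h=6, bucket 6 nonempty → append to chain.
Insert 291: h=6, bucket 6 nonempty → append to chain.
Insert 794: h=1, bucket 1 empty → new chain.
Insert 984: h=11, bucket 11 empty → new chain.
Insert 994: h=4, bucket 4 nonempty → append to chain.
Final buckets:
0: ∅
1: 794
2: ∅
3: ∅
4: 474 -> 994
5: ∅
6: 577 -> 421 -> 291
7: ∅
8: ∅
9: ∅
10: ∅
11: 984
12: ∅

3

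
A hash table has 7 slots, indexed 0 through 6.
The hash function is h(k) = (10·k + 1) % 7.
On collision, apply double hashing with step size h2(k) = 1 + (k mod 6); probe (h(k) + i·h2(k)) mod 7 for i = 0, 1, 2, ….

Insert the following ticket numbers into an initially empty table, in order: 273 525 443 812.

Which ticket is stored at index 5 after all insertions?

525

273: h=1 → slot 1
525: h=1, h2=4, probe 1,5 → slot 5
443: h=0 → slot 0
812: h=1, h2=3, probe 1,4 → slot 4
Table: [443, 273, ∅, ∅, 812, 525, ∅]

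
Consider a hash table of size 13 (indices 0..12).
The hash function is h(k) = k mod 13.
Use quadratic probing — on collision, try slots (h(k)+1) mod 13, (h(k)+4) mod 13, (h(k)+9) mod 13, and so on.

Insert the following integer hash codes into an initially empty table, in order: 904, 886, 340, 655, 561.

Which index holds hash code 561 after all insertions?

904: h=7 => slot 7
886: h=2 => slot 2
340: h=2, probe 2,3 => slot 3
655: h=5 => slot 5
561: h=2, probe 2,3,6 => slot 6
Table: [∅, ∅, 886, 340, ∅, 655, 561, 904, ∅, ∅, ∅, ∅, ∅]

6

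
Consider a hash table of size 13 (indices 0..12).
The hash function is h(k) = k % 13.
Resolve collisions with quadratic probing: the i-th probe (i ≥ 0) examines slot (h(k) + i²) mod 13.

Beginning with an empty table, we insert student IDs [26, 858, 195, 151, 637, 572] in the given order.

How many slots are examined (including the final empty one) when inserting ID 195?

3

26: h=0 => slot 0
858: h=0, probe 0,1 => slot 1
195: h=0, probe 0,1,4 => slot 4
151: h=8 => slot 8
637: h=0, probe 0,1,4,9 => slot 9
572: h=0, probe 0,1,4,9,3 => slot 3
Table: [26, 858, _, 572, 195, _, _, _, 151, 637, _, _, _]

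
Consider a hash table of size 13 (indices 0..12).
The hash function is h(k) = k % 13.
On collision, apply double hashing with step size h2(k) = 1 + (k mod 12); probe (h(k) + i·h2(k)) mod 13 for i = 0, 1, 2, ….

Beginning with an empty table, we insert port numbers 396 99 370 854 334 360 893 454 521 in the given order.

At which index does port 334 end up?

396: h=6 => slot 6
99: h=8 => slot 8
370: h=6, h2=11, probe 6,4 => slot 4
854: h=9 => slot 9
334: h=9, h2=11, probe 9,7 => slot 7
360: h=9, h2=1, probe 9,10 => slot 10
893: h=9, h2=6, probe 9,2 => slot 2
454: h=12 => slot 12
521: h=1 => slot 1
Table: [., 521, 893, ., 370, ., 396, 334, 99, 854, 360, ., 454]

7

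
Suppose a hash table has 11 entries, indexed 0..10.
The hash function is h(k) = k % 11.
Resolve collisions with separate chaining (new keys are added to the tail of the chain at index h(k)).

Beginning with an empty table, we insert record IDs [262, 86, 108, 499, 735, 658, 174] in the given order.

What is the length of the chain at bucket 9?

6

262 -> bucket 9
86 -> bucket 9 (collision)
108 -> bucket 9 (collision)
499 -> bucket 4
735 -> bucket 9 (collision)
658 -> bucket 9 (collision)
174 -> bucket 9 (collision)
Final buckets:
0: _
1: _
2: _
3: _
4: 499
5: _
6: _
7: _
8: _
9: 262 -> 86 -> 108 -> 735 -> 658 -> 174
10: _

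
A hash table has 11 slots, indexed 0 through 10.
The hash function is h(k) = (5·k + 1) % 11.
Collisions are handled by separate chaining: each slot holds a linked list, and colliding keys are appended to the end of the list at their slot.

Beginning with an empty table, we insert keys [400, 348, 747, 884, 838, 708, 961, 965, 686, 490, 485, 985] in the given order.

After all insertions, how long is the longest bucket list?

400 -> bucket 10
348 -> bucket 3
747 -> bucket 7
884 -> bucket 10 (collision)
838 -> bucket 0
708 -> bucket 10 (collision)
961 -> bucket 10 (collision)
965 -> bucket 8
686 -> bucket 10 (collision)
490 -> bucket 9
485 -> bucket 6
985 -> bucket 9 (collision)
Final buckets:
0: 838
1: ∅
2: ∅
3: 348
4: ∅
5: ∅
6: 485
7: 747
8: 965
9: 490 -> 985
10: 400 -> 884 -> 708 -> 961 -> 686

5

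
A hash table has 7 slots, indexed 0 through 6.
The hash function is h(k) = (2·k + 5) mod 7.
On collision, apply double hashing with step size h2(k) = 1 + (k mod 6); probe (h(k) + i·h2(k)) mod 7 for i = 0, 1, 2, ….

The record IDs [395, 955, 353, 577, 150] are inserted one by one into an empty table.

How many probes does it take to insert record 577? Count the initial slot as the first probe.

3

395 hashes to 4; slot 4 is free => place at 4.
955 hashes to 4, h2=2; 4 taken => place at 6.
353 hashes to 4, h2=6; 4 taken => place at 3.
577 hashes to 4, h2=2; 4,6 taken => place at 1.
150 hashes to 4, h2=1; 4 taken => place at 5.
Table: [—, 577, —, 353, 395, 150, 955]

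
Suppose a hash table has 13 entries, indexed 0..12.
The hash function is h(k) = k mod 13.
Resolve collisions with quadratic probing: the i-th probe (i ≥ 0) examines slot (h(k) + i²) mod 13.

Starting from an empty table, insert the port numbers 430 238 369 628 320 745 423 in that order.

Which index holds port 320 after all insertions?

9

Insert 430: h=1, slot 1 empty => index 1.
Insert 238: h=4, slot 4 empty => index 4.
Insert 369: h=5, slot 5 empty => index 5.
Insert 628: h=4, slots 4,5 occupied => index 8.
Insert 320: h=8, slot 8 occupied => index 9.
Insert 745: h=4, slots 4,5,8 occupied => index 0.
Insert 423: h=7, slot 7 empty => index 7.
Table: [745, 430, -, -, 238, 369, -, 423, 628, 320, -, -, -]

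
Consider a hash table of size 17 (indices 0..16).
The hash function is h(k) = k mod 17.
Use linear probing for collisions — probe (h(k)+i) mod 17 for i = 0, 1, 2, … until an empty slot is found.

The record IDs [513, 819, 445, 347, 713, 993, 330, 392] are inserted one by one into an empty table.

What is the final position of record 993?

513 hashes to 3; slot 3 is free → place at 3.
819 hashes to 3; 3 taken → place at 4.
445 hashes to 3; 3,4 taken → place at 5.
347 hashes to 7; slot 7 is free → place at 7.
713 hashes to 16; slot 16 is free → place at 16.
993 hashes to 7; 7 taken → place at 8.
330 hashes to 7; 7,8 taken → place at 9.
392 hashes to 1; slot 1 is free → place at 1.
Table: [., 392, ., 513, 819, 445, ., 347, 993, 330, ., ., ., ., ., ., 713]

8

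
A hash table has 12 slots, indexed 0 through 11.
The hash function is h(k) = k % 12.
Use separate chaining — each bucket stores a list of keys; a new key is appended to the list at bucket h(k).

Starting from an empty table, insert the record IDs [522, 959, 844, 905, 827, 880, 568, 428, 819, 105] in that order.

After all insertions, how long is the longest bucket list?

3

Insert 522: h=6, bucket 6 empty → new chain.
Insert 959: h=11, bucket 11 empty → new chain.
Insert 844: h=4, bucket 4 empty → new chain.
Insert 905: h=5, bucket 5 empty → new chain.
Insert 827: h=11, bucket 11 nonempty → append to chain.
Insert 880: h=4, bucket 4 nonempty → append to chain.
Insert 568: h=4, bucket 4 nonempty → append to chain.
Insert 428: h=8, bucket 8 empty → new chain.
Insert 819: h=3, bucket 3 empty → new chain.
Insert 105: h=9, bucket 9 empty → new chain.
Final buckets:
0: ∅
1: ∅
2: ∅
3: 819
4: 844 -> 880 -> 568
5: 905
6: 522
7: ∅
8: 428
9: 105
10: ∅
11: 959 -> 827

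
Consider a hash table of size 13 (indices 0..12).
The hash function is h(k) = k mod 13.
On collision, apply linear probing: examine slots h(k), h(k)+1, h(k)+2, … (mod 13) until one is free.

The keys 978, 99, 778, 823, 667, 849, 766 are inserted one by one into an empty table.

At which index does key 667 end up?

Insert 978: h=3, slot 3 empty => index 3.
Insert 99: h=8, slot 8 empty => index 8.
Insert 778: h=11, slot 11 empty => index 11.
Insert 823: h=4, slot 4 empty => index 4.
Insert 667: h=4, slot 4 occupied => index 5.
Insert 849: h=4, slots 4,5 occupied => index 6.
Insert 766: h=12, slot 12 empty => index 12.
Table: [., ., ., 978, 823, 667, 849, ., 99, ., ., 778, 766]

5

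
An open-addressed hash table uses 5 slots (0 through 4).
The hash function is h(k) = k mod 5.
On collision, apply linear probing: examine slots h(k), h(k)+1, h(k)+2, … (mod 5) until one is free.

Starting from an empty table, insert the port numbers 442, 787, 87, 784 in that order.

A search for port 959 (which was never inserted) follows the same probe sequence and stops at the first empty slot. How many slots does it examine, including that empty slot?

Insert 442: h=2, slot 2 empty => index 2.
Insert 787: h=2, slot 2 occupied => index 3.
Insert 87: h=2, slots 2,3 occupied => index 4.
Insert 784: h=4, slot 4 occupied => index 0.
Table: [784, -, 442, 787, 87]
Lookup 959: h=4, probe 4,0,1 → slot 1 empty, not found.

3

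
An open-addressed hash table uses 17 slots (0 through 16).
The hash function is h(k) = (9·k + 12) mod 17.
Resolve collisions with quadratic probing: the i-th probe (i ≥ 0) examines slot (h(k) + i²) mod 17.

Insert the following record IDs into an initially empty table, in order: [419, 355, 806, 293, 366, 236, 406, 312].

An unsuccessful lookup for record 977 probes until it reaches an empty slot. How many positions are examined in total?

419 hashes to 9; slot 9 is free → place at 9.
355 hashes to 11; slot 11 is free → place at 11.
806 hashes to 7; slot 7 is free → place at 7.
293 hashes to 14; slot 14 is free → place at 14.
366 hashes to 8; slot 8 is free → place at 8.
236 hashes to 11; 11 taken → place at 12.
406 hashes to 11; 11,12 taken → place at 15.
312 hashes to 15; 15 taken → place at 16.
Table: [—, —, —, —, —, —, —, 806, 366, 419, —, 355, 236, —, 293, 406, 312]
Lookup 977: h=16, probe 16,0 → slot 0 empty, not found.

2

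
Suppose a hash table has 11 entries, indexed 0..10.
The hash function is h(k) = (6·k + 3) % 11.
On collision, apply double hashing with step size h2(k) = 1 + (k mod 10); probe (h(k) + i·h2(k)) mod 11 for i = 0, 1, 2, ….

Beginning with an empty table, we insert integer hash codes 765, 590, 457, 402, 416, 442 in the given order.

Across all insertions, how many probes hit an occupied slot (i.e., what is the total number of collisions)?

2

765: h=6 => slot 6
590: h=1 => slot 1
457: h=6, h2=8, probe 6,3 => slot 3
402: h=6, h2=3, probe 6,9 => slot 9
416: h=2 => slot 2
442: h=4 => slot 4
Table: [-, 590, 416, 457, 442, -, 765, -, -, 402, -]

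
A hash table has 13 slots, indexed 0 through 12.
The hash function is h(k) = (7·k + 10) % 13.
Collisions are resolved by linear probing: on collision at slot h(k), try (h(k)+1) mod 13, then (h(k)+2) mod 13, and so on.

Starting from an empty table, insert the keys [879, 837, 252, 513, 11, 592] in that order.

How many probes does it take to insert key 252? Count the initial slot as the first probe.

2

Insert 879: h=1, slot 1 empty => index 1.
Insert 837: h=6, slot 6 empty => index 6.
Insert 252: h=6, slot 6 occupied => index 7.
Insert 513: h=0, slot 0 empty => index 0.
Insert 11: h=9, slot 9 empty => index 9.
Insert 592: h=7, slot 7 occupied => index 8.
Table: [513, 879, _, _, _, _, 837, 252, 592, 11, _, _, _]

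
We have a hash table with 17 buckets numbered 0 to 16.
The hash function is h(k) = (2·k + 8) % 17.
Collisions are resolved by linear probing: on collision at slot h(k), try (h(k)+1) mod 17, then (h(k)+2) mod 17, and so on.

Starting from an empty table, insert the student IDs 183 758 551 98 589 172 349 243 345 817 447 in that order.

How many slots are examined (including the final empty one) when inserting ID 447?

183 hashes to 0; slot 0 is free -> place at 0.
758 hashes to 11; slot 11 is free -> place at 11.
551 hashes to 5; slot 5 is free -> place at 5.
98 hashes to 0; 0 taken -> place at 1.
589 hashes to 13; slot 13 is free -> place at 13.
172 hashes to 12; slot 12 is free -> place at 12.
349 hashes to 9; slot 9 is free -> place at 9.
243 hashes to 1; 1 taken -> place at 2.
345 hashes to 1; 1,2 taken -> place at 3.
817 hashes to 10; slot 10 is free -> place at 10.
447 hashes to 1; 1,2,3 taken -> place at 4.
Table: [183, 98, 243, 345, 447, 551, ., ., ., 349, 817, 758, 172, 589, ., ., .]

4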